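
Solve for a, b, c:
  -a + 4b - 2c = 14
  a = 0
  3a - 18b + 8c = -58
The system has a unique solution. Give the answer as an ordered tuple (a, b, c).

Form the augmented matrix and row-reduce:
  [ -1    4  -2  |   14 ]
  [  1    0   0  |    0 ]
  [  3  -18   8  |  -58 ]
R1 := -1·R1
  [ 1   -4  2  |  -14 ]
  [ 1    0  0  |    0 ]
  [ 3  -18  8  |  -58 ]
R2 := R2 − R1
  [ 1   -4   2  |  -14 ]
  [ 0    4  -2  |   14 ]
  [ 3  -18   8  |  -58 ]
R3 := R3 − 3·R1
  [ 1  -4   2  |  -14 ]
  [ 0   4  -2  |   14 ]
  [ 0  -6   2  |  -16 ]
R2 := 1/4·R2
  [ 1  -4     2  |  -14 ]
  [ 0   1  -1/2  |  7/2 ]
  [ 0  -6     2  |  -16 ]
R3 := R3 + 6·R2
  [ 1  -4     2  |  -14 ]
  [ 0   1  -1/2  |  7/2 ]
  [ 0   0    -1  |    5 ]
R3 := -1·R3
  [ 1  -4     2  |  -14 ]
  [ 0   1  -1/2  |  7/2 ]
  [ 0   0     1  |   -5 ]
R2 := R2 + 1/2·R3
  [ 1  -4  2  |  -14 ]
  [ 0   1  0  |    1 ]
  [ 0   0  1  |   -5 ]
R1 := R1 − 2·R3
  [ 1  -4  0  |  -4 ]
  [ 0   1  0  |   1 ]
  [ 0   0  1  |  -5 ]
R1 := R1 + 4·R2
  [ 1  0  0  |   0 ]
  [ 0  1  0  |   1 ]
  [ 0  0  1  |  -5 ]
Reading off the last column: a = 0, b = 1, c = -5.

(0, 1, -5)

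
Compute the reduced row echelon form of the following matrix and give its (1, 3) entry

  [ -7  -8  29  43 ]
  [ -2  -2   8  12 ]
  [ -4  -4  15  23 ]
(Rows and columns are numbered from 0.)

0

r1 ← -1/7·r1
  [  1  8/7  -29/7  -43/7 ]
  [ -2   -2      8     12 ]
  [ -4   -4     15     23 ]
r2 ← r2 + 2·r1
  [  1  8/7  -29/7  -43/7 ]
  [  0  2/7   -2/7   -2/7 ]
  [ -4   -4     15     23 ]
r3 ← r3 + 4·r1
  [ 1  8/7  -29/7  -43/7 ]
  [ 0  2/7   -2/7   -2/7 ]
  [ 0  4/7  -11/7  -11/7 ]
r2 ← 7/2·r2
  [ 1  8/7  -29/7  -43/7 ]
  [ 0    1     -1     -1 ]
  [ 0  4/7  -11/7  -11/7 ]
r3 ← r3 − 4/7·r2
  [ 1  8/7  -29/7  -43/7 ]
  [ 0    1     -1     -1 ]
  [ 0    0     -1     -1 ]
r3 ← -1·r3
  [ 1  8/7  -29/7  -43/7 ]
  [ 0    1     -1     -1 ]
  [ 0    0      1      1 ]
r2 ← r2 + r3
  [ 1  8/7  -29/7  -43/7 ]
  [ 0    1      0      0 ]
  [ 0    0      1      1 ]
r1 ← r1 + 29/7·r3
  [ 1  8/7  0  -2 ]
  [ 0    1  0   0 ]
  [ 0    0  1   1 ]
r1 ← r1 − 8/7·r2
  [ 1  0  0  -2 ]
  [ 0  1  0   0 ]
  [ 0  0  1   1 ]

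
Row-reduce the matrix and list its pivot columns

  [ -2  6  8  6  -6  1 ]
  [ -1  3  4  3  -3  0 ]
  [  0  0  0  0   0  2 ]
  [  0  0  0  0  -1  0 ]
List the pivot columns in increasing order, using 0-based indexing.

Multiply R1 by -1/2.
  [  1  -3  -4  -3   3  -1/2 ]
  [ -1   3   4   3  -3     0 ]
  [  0   0   0   0   0     2 ]
  [  0   0   0   0  -1     0 ]
Add R1 to R2.
  [ 1  -3  -4  -3   3  -1/2 ]
  [ 0   0   0   0   0  -1/2 ]
  [ 0   0   0   0   0     2 ]
  [ 0   0   0   0  -1     0 ]
Swap R2 and R4.
  [ 1  -3  -4  -3   3  -1/2 ]
  [ 0   0   0   0  -1     0 ]
  [ 0   0   0   0   0     2 ]
  [ 0   0   0   0   0  -1/2 ]
Multiply R2 by -1.
  [ 1  -3  -4  -3  3  -1/2 ]
  [ 0   0   0   0  1     0 ]
  [ 0   0   0   0  0     2 ]
  [ 0   0   0   0  0  -1/2 ]
Multiply R3 by 1/2.
  [ 1  -3  -4  -3  3  -1/2 ]
  [ 0   0   0   0  1     0 ]
  [ 0   0   0   0  0     1 ]
  [ 0   0   0   0  0  -1/2 ]
Add 1/2 times R3 to R4.
  [ 1  -3  -4  -3  3  -1/2 ]
  [ 0   0   0   0  1     0 ]
  [ 0   0   0   0  0     1 ]
  [ 0   0   0   0  0     0 ]
Add 1/2 times R3 to R1.
  [ 1  -3  -4  -3  3  0 ]
  [ 0   0   0   0  1  0 ]
  [ 0   0   0   0  0  1 ]
  [ 0   0   0   0  0  0 ]
Subtract 3 times R2 from R1.
  [ 1  -3  -4  -3  0  0 ]
  [ 0   0   0   0  1  0 ]
  [ 0   0   0   0  0  1 ]
  [ 0   0   0   0  0  0 ]
Pivot columns are the columns containing a leading 1.

0, 4, 5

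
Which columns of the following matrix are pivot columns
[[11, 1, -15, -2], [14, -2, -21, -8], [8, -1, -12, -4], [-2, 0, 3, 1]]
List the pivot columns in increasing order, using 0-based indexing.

R1 := 1/11·R1
  [  1  1/11  -15/11  -2/11 ]
  [ 14    -2     -21     -8 ]
  [  8    -1     -12     -4 ]
  [ -2     0       3      1 ]
R2 := R2 − 14·R1
  [  1    1/11  -15/11   -2/11 ]
  [  0  -36/11  -21/11  -60/11 ]
  [  8      -1     -12      -4 ]
  [ -2       0       3       1 ]
R3 := R3 − 8·R1
  [  1    1/11  -15/11   -2/11 ]
  [  0  -36/11  -21/11  -60/11 ]
  [  0  -19/11  -12/11  -28/11 ]
  [ -2       0       3       1 ]
R4 := R4 + 2·R1
  [ 1    1/11  -15/11   -2/11 ]
  [ 0  -36/11  -21/11  -60/11 ]
  [ 0  -19/11  -12/11  -28/11 ]
  [ 0    2/11    3/11    7/11 ]
R2 := -11/36·R2
  [ 1    1/11  -15/11   -2/11 ]
  [ 0       1    7/12     5/3 ]
  [ 0  -19/11  -12/11  -28/11 ]
  [ 0    2/11    3/11    7/11 ]
R3 := R3 + 19/11·R2
  [ 1  1/11  -15/11  -2/11 ]
  [ 0     1    7/12    5/3 ]
  [ 0     0   -1/12    1/3 ]
  [ 0  2/11    3/11   7/11 ]
R4 := R4 − 2/11·R2
  [ 1  1/11  -15/11  -2/11 ]
  [ 0     1    7/12    5/3 ]
  [ 0     0   -1/12    1/3 ]
  [ 0     0     1/6    1/3 ]
R3 := -12·R3
  [ 1  1/11  -15/11  -2/11 ]
  [ 0     1    7/12    5/3 ]
  [ 0     0       1     -4 ]
  [ 0     0     1/6    1/3 ]
R4 := R4 − 1/6·R3
  [ 1  1/11  -15/11  -2/11 ]
  [ 0     1    7/12    5/3 ]
  [ 0     0       1     -4 ]
  [ 0     0       0      1 ]
R3 := R3 + 4·R4
  [ 1  1/11  -15/11  -2/11 ]
  [ 0     1    7/12    5/3 ]
  [ 0     0       1      0 ]
  [ 0     0       0      1 ]
R2 := R2 − 5/3·R4
  [ 1  1/11  -15/11  -2/11 ]
  [ 0     1    7/12      0 ]
  [ 0     0       1      0 ]
  [ 0     0       0      1 ]
R1 := R1 + 2/11·R4
  [ 1  1/11  -15/11  0 ]
  [ 0     1    7/12  0 ]
  [ 0     0       1  0 ]
  [ 0     0       0  1 ]
R2 := R2 − 7/12·R3
  [ 1  1/11  -15/11  0 ]
  [ 0     1       0  0 ]
  [ 0     0       1  0 ]
  [ 0     0       0  1 ]
R1 := R1 + 15/11·R3
  [ 1  1/11  0  0 ]
  [ 0     1  0  0 ]
  [ 0     0  1  0 ]
  [ 0     0  0  1 ]
R1 := R1 − 1/11·R2
  [ 1  0  0  0 ]
  [ 0  1  0  0 ]
  [ 0  0  1  0 ]
  [ 0  0  0  1 ]
Pivot columns are the columns containing a leading 1.

0, 1, 2, 3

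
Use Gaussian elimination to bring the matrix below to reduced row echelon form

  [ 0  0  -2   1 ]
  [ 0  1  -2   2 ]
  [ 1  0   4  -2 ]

[[1, 0, 0, 0], [0, 1, 0, 1], [0, 0, 1, -1/2]]

Swap r1 and r3.
  [ 1  0   4  -2 ]
  [ 0  1  -2   2 ]
  [ 0  0  -2   1 ]
Multiply r3 by -1/2.
  [ 1  0   4    -2 ]
  [ 0  1  -2     2 ]
  [ 0  0   1  -1/2 ]
Add 2 times r3 to r2.
  [ 1  0  4    -2 ]
  [ 0  1  0     1 ]
  [ 0  0  1  -1/2 ]
Subtract 4 times r3 from r1.
  [ 1  0  0     0 ]
  [ 0  1  0     1 ]
  [ 0  0  1  -1/2 ]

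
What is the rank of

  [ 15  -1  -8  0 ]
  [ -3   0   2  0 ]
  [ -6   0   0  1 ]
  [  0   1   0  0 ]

Multiply R1 by 1/15.
  [  1  -1/15  -8/15  0 ]
  [ -3      0      2  0 ]
  [ -6      0      0  1 ]
  [  0      1      0  0 ]
Add 3 times R1 to R2.
  [  1  -1/15  -8/15  0 ]
  [  0   -1/5    2/5  0 ]
  [ -6      0      0  1 ]
  [  0      1      0  0 ]
Add 6 times R1 to R3.
  [ 1  -1/15  -8/15  0 ]
  [ 0   -1/5    2/5  0 ]
  [ 0   -2/5  -16/5  1 ]
  [ 0      1      0  0 ]
Multiply R2 by -5.
  [ 1  -1/15  -8/15  0 ]
  [ 0      1     -2  0 ]
  [ 0   -2/5  -16/5  1 ]
  [ 0      1      0  0 ]
Add 2/5 times R2 to R3.
  [ 1  -1/15  -8/15  0 ]
  [ 0      1     -2  0 ]
  [ 0      0     -4  1 ]
  [ 0      1      0  0 ]
Subtract R2 from R4.
  [ 1  -1/15  -8/15  0 ]
  [ 0      1     -2  0 ]
  [ 0      0     -4  1 ]
  [ 0      0      2  0 ]
Multiply R3 by -1/4.
  [ 1  -1/15  -8/15     0 ]
  [ 0      1     -2     0 ]
  [ 0      0      1  -1/4 ]
  [ 0      0      2     0 ]
Subtract 2 times R3 from R4.
  [ 1  -1/15  -8/15     0 ]
  [ 0      1     -2     0 ]
  [ 0      0      1  -1/4 ]
  [ 0      0      0   1/2 ]
Multiply R4 by 2.
  [ 1  -1/15  -8/15     0 ]
  [ 0      1     -2     0 ]
  [ 0      0      1  -1/4 ]
  [ 0      0      0     1 ]
Add 1/4 times R4 to R3.
  [ 1  -1/15  -8/15  0 ]
  [ 0      1     -2  0 ]
  [ 0      0      1  0 ]
  [ 0      0      0  1 ]
Add 2 times R3 to R2.
  [ 1  -1/15  -8/15  0 ]
  [ 0      1      0  0 ]
  [ 0      0      1  0 ]
  [ 0      0      0  1 ]
Add 8/15 times R3 to R1.
  [ 1  -1/15  0  0 ]
  [ 0      1  0  0 ]
  [ 0      0  1  0 ]
  [ 0      0  0  1 ]
Add 1/15 times R2 to R1.
  [ 1  0  0  0 ]
  [ 0  1  0  0 ]
  [ 0  0  1  0 ]
  [ 0  0  0  1 ]
The reduced form has 4 nonzero rows.

rank = 4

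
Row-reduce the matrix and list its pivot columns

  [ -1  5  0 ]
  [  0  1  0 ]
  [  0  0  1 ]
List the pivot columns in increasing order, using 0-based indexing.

ρ1 -> -1·ρ1
ρ1 -> ρ1 + 5·ρ2
Pivot columns are the columns containing a leading 1.

0, 1, 2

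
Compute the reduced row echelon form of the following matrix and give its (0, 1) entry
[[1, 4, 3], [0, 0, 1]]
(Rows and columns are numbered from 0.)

r1 := r1 − 3·r2
  [ 1  4  0 ]
  [ 0  0  1 ]

4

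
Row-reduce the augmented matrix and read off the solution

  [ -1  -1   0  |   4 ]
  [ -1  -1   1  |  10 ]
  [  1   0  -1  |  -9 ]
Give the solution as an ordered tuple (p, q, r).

R1 → -1·R1
  [  1   1   0  |  -4 ]
  [ -1  -1   1  |  10 ]
  [  1   0  -1  |  -9 ]
R2 → R2 + R1
  [ 1  1   0  |  -4 ]
  [ 0  0   1  |   6 ]
  [ 1  0  -1  |  -9 ]
R3 → R3 − R1
  [ 1   1   0  |  -4 ]
  [ 0   0   1  |   6 ]
  [ 0  -1  -1  |  -5 ]
R2 ↔ R3
  [ 1   1   0  |  -4 ]
  [ 0  -1  -1  |  -5 ]
  [ 0   0   1  |   6 ]
R2 → -1·R2
  [ 1  1  0  |  -4 ]
  [ 0  1  1  |   5 ]
  [ 0  0  1  |   6 ]
R2 → R2 − R3
  [ 1  1  0  |  -4 ]
  [ 0  1  0  |  -1 ]
  [ 0  0  1  |   6 ]
R1 → R1 − R2
  [ 1  0  0  |  -3 ]
  [ 0  1  0  |  -1 ]
  [ 0  0  1  |   6 ]
Reading off the last column: p = -3, q = -1, r = 6.

(-3, -1, 6)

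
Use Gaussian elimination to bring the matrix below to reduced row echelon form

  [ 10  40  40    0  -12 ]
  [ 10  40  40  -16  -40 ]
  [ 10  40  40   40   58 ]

r1 ← 1/10·r1
  [  1   4   4    0  -6/5 ]
  [ 10  40  40  -16   -40 ]
  [ 10  40  40   40    58 ]
r2 ← r2 − 10·r1
  [  1   4   4    0  -6/5 ]
  [  0   0   0  -16   -28 ]
  [ 10  40  40   40    58 ]
r3 ← r3 − 10·r1
  [ 1  4  4    0  -6/5 ]
  [ 0  0  0  -16   -28 ]
  [ 0  0  0   40    70 ]
r2 ← -1/16·r2
  [ 1  4  4   0  -6/5 ]
  [ 0  0  0   1   7/4 ]
  [ 0  0  0  40    70 ]
r3 ← r3 − 40·r2
  [ 1  4  4  0  -6/5 ]
  [ 0  0  0  1   7/4 ]
  [ 0  0  0  0     0 ]

[[1, 4, 4, 0, -6/5], [0, 0, 0, 1, 7/4], [0, 0, 0, 0, 0]]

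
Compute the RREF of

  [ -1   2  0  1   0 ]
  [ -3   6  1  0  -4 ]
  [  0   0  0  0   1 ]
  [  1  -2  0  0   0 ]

[[1, -2, 0, 0, 0], [0, 0, 1, 0, 0], [0, 0, 0, 1, 0], [0, 0, 0, 0, 1]]

R1 := -1·R1
  [  1  -2  0  -1   0 ]
  [ -3   6  1   0  -4 ]
  [  0   0  0   0   1 ]
  [  1  -2  0   0   0 ]
R2 := R2 + 3·R1
  [ 1  -2  0  -1   0 ]
  [ 0   0  1  -3  -4 ]
  [ 0   0  0   0   1 ]
  [ 1  -2  0   0   0 ]
R4 := R4 − R1
  [ 1  -2  0  -1   0 ]
  [ 0   0  1  -3  -4 ]
  [ 0   0  0   0   1 ]
  [ 0   0  0   1   0 ]
R3 ↔ R4
  [ 1  -2  0  -1   0 ]
  [ 0   0  1  -3  -4 ]
  [ 0   0  0   1   0 ]
  [ 0   0  0   0   1 ]
R2 := R2 + 4·R4
  [ 1  -2  0  -1  0 ]
  [ 0   0  1  -3  0 ]
  [ 0   0  0   1  0 ]
  [ 0   0  0   0  1 ]
R2 := R2 + 3·R3
  [ 1  -2  0  -1  0 ]
  [ 0   0  1   0  0 ]
  [ 0   0  0   1  0 ]
  [ 0   0  0   0  1 ]
R1 := R1 + R3
  [ 1  -2  0  0  0 ]
  [ 0   0  1  0  0 ]
  [ 0   0  0  1  0 ]
  [ 0   0  0  0  1 ]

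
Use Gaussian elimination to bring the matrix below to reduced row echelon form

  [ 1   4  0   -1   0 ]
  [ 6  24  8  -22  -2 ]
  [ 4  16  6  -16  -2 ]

[[1, 4, 0, -1, 0], [0, 0, 1, -2, 0], [0, 0, 0, 0, 1]]

R2 → R2 − 6·R1
  [ 1   4  0   -1   0 ]
  [ 0   0  8  -16  -2 ]
  [ 4  16  6  -16  -2 ]
R3 → R3 − 4·R1
  [ 1  4  0   -1   0 ]
  [ 0  0  8  -16  -2 ]
  [ 0  0  6  -12  -2 ]
R2 → 1/8·R2
  [ 1  4  0   -1     0 ]
  [ 0  0  1   -2  -1/4 ]
  [ 0  0  6  -12    -2 ]
R3 → R3 − 6·R2
  [ 1  4  0  -1     0 ]
  [ 0  0  1  -2  -1/4 ]
  [ 0  0  0   0  -1/2 ]
R3 → -2·R3
  [ 1  4  0  -1     0 ]
  [ 0  0  1  -2  -1/4 ]
  [ 0  0  0   0     1 ]
R2 → R2 + 1/4·R3
  [ 1  4  0  -1  0 ]
  [ 0  0  1  -2  0 ]
  [ 0  0  0   0  1 ]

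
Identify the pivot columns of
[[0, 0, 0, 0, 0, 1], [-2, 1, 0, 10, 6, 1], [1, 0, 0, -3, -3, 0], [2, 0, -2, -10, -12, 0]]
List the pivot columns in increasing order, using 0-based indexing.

ρ1 ↔ ρ2
  [ -2  1   0   10    6  1 ]
  [  0  0   0    0    0  1 ]
  [  1  0   0   -3   -3  0 ]
  [  2  0  -2  -10  -12  0 ]
ρ1 → -1/2·ρ1
  [ 1  -1/2   0   -5   -3  -1/2 ]
  [ 0     0   0    0    0     1 ]
  [ 1     0   0   -3   -3     0 ]
  [ 2     0  -2  -10  -12     0 ]
ρ3 → ρ3 − ρ1
  [ 1  -1/2   0   -5   -3  -1/2 ]
  [ 0     0   0    0    0     1 ]
  [ 0   1/2   0    2    0   1/2 ]
  [ 2     0  -2  -10  -12     0 ]
ρ4 → ρ4 − 2·ρ1
  [ 1  -1/2   0  -5  -3  -1/2 ]
  [ 0     0   0   0   0     1 ]
  [ 0   1/2   0   2   0   1/2 ]
  [ 0     1  -2   0  -6     1 ]
ρ2 ↔ ρ3
  [ 1  -1/2   0  -5  -3  -1/2 ]
  [ 0   1/2   0   2   0   1/2 ]
  [ 0     0   0   0   0     1 ]
  [ 0     1  -2   0  -6     1 ]
ρ2 → 2·ρ2
  [ 1  -1/2   0  -5  -3  -1/2 ]
  [ 0     1   0   4   0     1 ]
  [ 0     0   0   0   0     1 ]
  [ 0     1  -2   0  -6     1 ]
ρ4 → ρ4 − ρ2
  [ 1  -1/2   0  -5  -3  -1/2 ]
  [ 0     1   0   4   0     1 ]
  [ 0     0   0   0   0     1 ]
  [ 0     0  -2  -4  -6     0 ]
ρ3 ↔ ρ4
  [ 1  -1/2   0  -5  -3  -1/2 ]
  [ 0     1   0   4   0     1 ]
  [ 0     0  -2  -4  -6     0 ]
  [ 0     0   0   0   0     1 ]
ρ3 → -1/2·ρ3
  [ 1  -1/2  0  -5  -3  -1/2 ]
  [ 0     1  0   4   0     1 ]
  [ 0     0  1   2   3     0 ]
  [ 0     0  0   0   0     1 ]
ρ2 → ρ2 − ρ4
  [ 1  -1/2  0  -5  -3  -1/2 ]
  [ 0     1  0   4   0     0 ]
  [ 0     0  1   2   3     0 ]
  [ 0     0  0   0   0     1 ]
ρ1 → ρ1 + 1/2·ρ4
  [ 1  -1/2  0  -5  -3  0 ]
  [ 0     1  0   4   0  0 ]
  [ 0     0  1   2   3  0 ]
  [ 0     0  0   0   0  1 ]
ρ1 → ρ1 + 1/2·ρ2
  [ 1  0  0  -3  -3  0 ]
  [ 0  1  0   4   0  0 ]
  [ 0  0  1   2   3  0 ]
  [ 0  0  0   0   0  1 ]
Pivot columns are the columns containing a leading 1.

0, 1, 2, 5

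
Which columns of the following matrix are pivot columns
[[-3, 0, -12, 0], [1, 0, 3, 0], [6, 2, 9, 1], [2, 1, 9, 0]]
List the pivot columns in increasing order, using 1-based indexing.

r1 := -1/3·r1
  [ 1  0  4  0 ]
  [ 1  0  3  0 ]
  [ 6  2  9  1 ]
  [ 2  1  9  0 ]
r2 := r2 − r1
  [ 1  0   4  0 ]
  [ 0  0  -1  0 ]
  [ 6  2   9  1 ]
  [ 2  1   9  0 ]
r3 := r3 − 6·r1
  [ 1  0    4  0 ]
  [ 0  0   -1  0 ]
  [ 0  2  -15  1 ]
  [ 2  1    9  0 ]
r4 := r4 − 2·r1
  [ 1  0    4  0 ]
  [ 0  0   -1  0 ]
  [ 0  2  -15  1 ]
  [ 0  1    1  0 ]
r2 <=> r3
  [ 1  0    4  0 ]
  [ 0  2  -15  1 ]
  [ 0  0   -1  0 ]
  [ 0  1    1  0 ]
r2 := 1/2·r2
  [ 1  0      4    0 ]
  [ 0  1  -15/2  1/2 ]
  [ 0  0     -1    0 ]
  [ 0  1      1    0 ]
r4 := r4 − r2
  [ 1  0      4     0 ]
  [ 0  1  -15/2   1/2 ]
  [ 0  0     -1     0 ]
  [ 0  0   17/2  -1/2 ]
r3 := -1·r3
  [ 1  0      4     0 ]
  [ 0  1  -15/2   1/2 ]
  [ 0  0      1     0 ]
  [ 0  0   17/2  -1/2 ]
r4 := r4 − 17/2·r3
  [ 1  0      4     0 ]
  [ 0  1  -15/2   1/2 ]
  [ 0  0      1     0 ]
  [ 0  0      0  -1/2 ]
r4 := -2·r4
  [ 1  0      4    0 ]
  [ 0  1  -15/2  1/2 ]
  [ 0  0      1    0 ]
  [ 0  0      0    1 ]
r2 := r2 − 1/2·r4
  [ 1  0      4  0 ]
  [ 0  1  -15/2  0 ]
  [ 0  0      1  0 ]
  [ 0  0      0  1 ]
r2 := r2 + 15/2·r3
  [ 1  0  4  0 ]
  [ 0  1  0  0 ]
  [ 0  0  1  0 ]
  [ 0  0  0  1 ]
r1 := r1 − 4·r3
  [ 1  0  0  0 ]
  [ 0  1  0  0 ]
  [ 0  0  1  0 ]
  [ 0  0  0  1 ]
Pivot columns are the columns containing a leading 1.

1, 2, 3, 4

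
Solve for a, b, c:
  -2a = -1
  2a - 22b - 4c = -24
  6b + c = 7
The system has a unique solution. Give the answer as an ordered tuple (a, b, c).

(1/2, 3/2, -2)

Form the augmented matrix and row-reduce:
  [ -2    0   0  |   -1 ]
  [  2  -22  -4  |  -24 ]
  [  0    6   1  |    7 ]
r1 → -1/2·r1
  [ 1    0   0  |  1/2 ]
  [ 2  -22  -4  |  -24 ]
  [ 0    6   1  |    7 ]
r2 → r2 − 2·r1
  [ 1    0   0  |  1/2 ]
  [ 0  -22  -4  |  -25 ]
  [ 0    6   1  |    7 ]
r2 → -1/22·r2
  [ 1  0     0  |    1/2 ]
  [ 0  1  2/11  |  25/22 ]
  [ 0  6     1  |      7 ]
r3 → r3 − 6·r2
  [ 1  0      0  |    1/2 ]
  [ 0  1   2/11  |  25/22 ]
  [ 0  0  -1/11  |   2/11 ]
r3 → -11·r3
  [ 1  0     0  |    1/2 ]
  [ 0  1  2/11  |  25/22 ]
  [ 0  0     1  |     -2 ]
r2 → r2 − 2/11·r3
  [ 1  0  0  |  1/2 ]
  [ 0  1  0  |  3/2 ]
  [ 0  0  1  |   -2 ]
Reading off the last column: a = 1/2, b = 3/2, c = -2.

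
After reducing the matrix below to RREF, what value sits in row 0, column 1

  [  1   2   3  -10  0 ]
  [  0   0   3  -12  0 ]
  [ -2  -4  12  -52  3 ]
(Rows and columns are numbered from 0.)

2

Add 2 times R1 to R3.
  [ 1  2   3  -10  0 ]
  [ 0  0   3  -12  0 ]
  [ 0  0  18  -72  3 ]
Multiply R2 by 1/3.
  [ 1  2   3  -10  0 ]
  [ 0  0   1   -4  0 ]
  [ 0  0  18  -72  3 ]
Subtract 18 times R2 from R3.
  [ 1  2  3  -10  0 ]
  [ 0  0  1   -4  0 ]
  [ 0  0  0    0  3 ]
Multiply R3 by 1/3.
  [ 1  2  3  -10  0 ]
  [ 0  0  1   -4  0 ]
  [ 0  0  0    0  1 ]
Subtract 3 times R2 from R1.
  [ 1  2  0   2  0 ]
  [ 0  0  1  -4  0 ]
  [ 0  0  0   0  1 ]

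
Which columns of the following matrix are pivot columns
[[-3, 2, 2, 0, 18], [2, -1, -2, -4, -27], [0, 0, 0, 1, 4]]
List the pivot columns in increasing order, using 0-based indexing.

0, 1, 3

Multiply r1 by -1/3.
  [ 1  -2/3  -2/3   0   -6 ]
  [ 2    -1    -2  -4  -27 ]
  [ 0     0     0   1    4 ]
Subtract 2 times r1 from r2.
  [ 1  -2/3  -2/3   0   -6 ]
  [ 0   1/3  -2/3  -4  -15 ]
  [ 0     0     0   1    4 ]
Multiply r2 by 3.
  [ 1  -2/3  -2/3    0   -6 ]
  [ 0     1    -2  -12  -45 ]
  [ 0     0     0    1    4 ]
Add 12 times r3 to r2.
  [ 1  -2/3  -2/3  0  -6 ]
  [ 0     1    -2  0   3 ]
  [ 0     0     0  1   4 ]
Add 2/3 times r2 to r1.
  [ 1  0  -2  0  -4 ]
  [ 0  1  -2  0   3 ]
  [ 0  0   0  1   4 ]
Pivot columns are the columns containing a leading 1.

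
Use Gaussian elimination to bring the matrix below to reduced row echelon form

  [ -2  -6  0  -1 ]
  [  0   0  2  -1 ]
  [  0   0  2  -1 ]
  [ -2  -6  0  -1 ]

[[1, 3, 0, 1/2], [0, 0, 1, -1/2], [0, 0, 0, 0], [0, 0, 0, 0]]

Multiply R1 by -1/2.
  [  1   3  0  1/2 ]
  [  0   0  2   -1 ]
  [  0   0  2   -1 ]
  [ -2  -6  0   -1 ]
Add 2 times R1 to R4.
  [ 1  3  0  1/2 ]
  [ 0  0  2   -1 ]
  [ 0  0  2   -1 ]
  [ 0  0  0    0 ]
Multiply R2 by 1/2.
  [ 1  3  0   1/2 ]
  [ 0  0  1  -1/2 ]
  [ 0  0  2    -1 ]
  [ 0  0  0     0 ]
Subtract 2 times R2 from R3.
  [ 1  3  0   1/2 ]
  [ 0  0  1  -1/2 ]
  [ 0  0  0     0 ]
  [ 0  0  0     0 ]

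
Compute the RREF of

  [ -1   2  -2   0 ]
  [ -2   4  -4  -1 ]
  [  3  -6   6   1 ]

[[1, -2, 2, 0], [0, 0, 0, 1], [0, 0, 0, 0]]

Multiply R1 by -1.
  [  1  -2   2   0 ]
  [ -2   4  -4  -1 ]
  [  3  -6   6   1 ]
Add 2 times R1 to R2.
  [ 1  -2  2   0 ]
  [ 0   0  0  -1 ]
  [ 3  -6  6   1 ]
Subtract 3 times R1 from R3.
  [ 1  -2  2   0 ]
  [ 0   0  0  -1 ]
  [ 0   0  0   1 ]
Multiply R2 by -1.
  [ 1  -2  2  0 ]
  [ 0   0  0  1 ]
  [ 0   0  0  1 ]
Subtract R2 from R3.
  [ 1  -2  2  0 ]
  [ 0   0  0  1 ]
  [ 0   0  0  0 ]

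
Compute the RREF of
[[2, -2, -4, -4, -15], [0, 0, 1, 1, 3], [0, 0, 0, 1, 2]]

R1 := 1/2·R1
R2 := R2 − R3
R1 := R1 + 2·R3
R1 := R1 + 2·R2

[[1, -1, 0, 0, -3/2], [0, 0, 1, 0, 1], [0, 0, 0, 1, 2]]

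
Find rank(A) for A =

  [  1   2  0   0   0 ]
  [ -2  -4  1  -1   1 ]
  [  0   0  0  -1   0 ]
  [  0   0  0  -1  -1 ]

R2 := R2 + 2·R1
  [ 1  2  0   0   0 ]
  [ 0  0  1  -1   1 ]
  [ 0  0  0  -1   0 ]
  [ 0  0  0  -1  -1 ]
R3 := -1·R3
  [ 1  2  0   0   0 ]
  [ 0  0  1  -1   1 ]
  [ 0  0  0   1   0 ]
  [ 0  0  0  -1  -1 ]
R4 := R4 + R3
  [ 1  2  0   0   0 ]
  [ 0  0  1  -1   1 ]
  [ 0  0  0   1   0 ]
  [ 0  0  0   0  -1 ]
R4 := -1·R4
  [ 1  2  0   0  0 ]
  [ 0  0  1  -1  1 ]
  [ 0  0  0   1  0 ]
  [ 0  0  0   0  1 ]
R2 := R2 − R4
  [ 1  2  0   0  0 ]
  [ 0  0  1  -1  0 ]
  [ 0  0  0   1  0 ]
  [ 0  0  0   0  1 ]
R2 := R2 + R3
  [ 1  2  0  0  0 ]
  [ 0  0  1  0  0 ]
  [ 0  0  0  1  0 ]
  [ 0  0  0  0  1 ]
The reduced form has 4 nonzero rows.

rank = 4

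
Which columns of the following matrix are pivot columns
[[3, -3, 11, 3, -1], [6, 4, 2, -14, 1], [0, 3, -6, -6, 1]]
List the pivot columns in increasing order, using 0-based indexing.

ρ1 ← 1/3·ρ1
  [ 1  -1  11/3    1  -1/3 ]
  [ 6   4     2  -14     1 ]
  [ 0   3    -6   -6     1 ]
ρ2 ← ρ2 − 6·ρ1
  [ 1  -1  11/3    1  -1/3 ]
  [ 0  10   -20  -20     3 ]
  [ 0   3    -6   -6     1 ]
ρ2 ← 1/10·ρ2
  [ 1  -1  11/3   1  -1/3 ]
  [ 0   1    -2  -2  3/10 ]
  [ 0   3    -6  -6     1 ]
ρ3 ← ρ3 − 3·ρ2
  [ 1  -1  11/3   1  -1/3 ]
  [ 0   1    -2  -2  3/10 ]
  [ 0   0     0   0  1/10 ]
ρ3 ← 10·ρ3
  [ 1  -1  11/3   1  -1/3 ]
  [ 0   1    -2  -2  3/10 ]
  [ 0   0     0   0     1 ]
ρ2 ← ρ2 − 3/10·ρ3
  [ 1  -1  11/3   1  -1/3 ]
  [ 0   1    -2  -2     0 ]
  [ 0   0     0   0     1 ]
ρ1 ← ρ1 + 1/3·ρ3
  [ 1  -1  11/3   1  0 ]
  [ 0   1    -2  -2  0 ]
  [ 0   0     0   0  1 ]
ρ1 ← ρ1 + ρ2
  [ 1  0  5/3  -1  0 ]
  [ 0  1   -2  -2  0 ]
  [ 0  0    0   0  1 ]
Pivot columns are the columns containing a leading 1.

0, 1, 4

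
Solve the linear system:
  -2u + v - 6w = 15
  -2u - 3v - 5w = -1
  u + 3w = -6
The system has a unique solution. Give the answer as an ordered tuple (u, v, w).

Form the augmented matrix and row-reduce:
  [ -2   1  -6  |  15 ]
  [ -2  -3  -5  |  -1 ]
  [  1   0   3  |  -6 ]
R1 ← -1/2·R1
R2 ← R2 + 2·R1
R3 ← R3 − R1
R2 ← -1/4·R2
R3 ← R3 − 1/2·R2
R3 ← 8·R3
R2 ← R2 + 1/4·R3
R1 ← R1 − 3·R3
R1 ← R1 + 1/2·R2
Reading off the last column: u = 6, v = 3, w = -4.

(6, 3, -4)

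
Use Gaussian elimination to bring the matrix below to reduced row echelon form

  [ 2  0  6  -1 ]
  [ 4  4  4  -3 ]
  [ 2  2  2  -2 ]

ρ1 → 1/2·ρ1
ρ2 → ρ2 − 4·ρ1
ρ3 → ρ3 − 2·ρ1
ρ2 → 1/4·ρ2
ρ3 → ρ3 − 2·ρ2
ρ3 → -2·ρ3
ρ2 → ρ2 + 1/4·ρ3
ρ1 → ρ1 + 1/2·ρ3

[[1, 0, 3, 0], [0, 1, -2, 0], [0, 0, 0, 1]]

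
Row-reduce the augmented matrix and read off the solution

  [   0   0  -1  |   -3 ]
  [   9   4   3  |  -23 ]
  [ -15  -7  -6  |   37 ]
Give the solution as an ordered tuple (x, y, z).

(-4/3, -5, 3)

R1 <-> R2
  [   9   4   3  |  -23 ]
  [   0   0  -1  |   -3 ]
  [ -15  -7  -6  |   37 ]
R1 -> 1/9·R1
  [   1  4/9  1/3  |  -23/9 ]
  [   0    0   -1  |     -3 ]
  [ -15   -7   -6  |     37 ]
R3 -> R3 + 15·R1
  [ 1   4/9  1/3  |  -23/9 ]
  [ 0     0   -1  |     -3 ]
  [ 0  -1/3   -1  |   -4/3 ]
R2 <-> R3
  [ 1   4/9  1/3  |  -23/9 ]
  [ 0  -1/3   -1  |   -4/3 ]
  [ 0     0   -1  |     -3 ]
R2 -> -3·R2
  [ 1  4/9  1/3  |  -23/9 ]
  [ 0    1    3  |      4 ]
  [ 0    0   -1  |     -3 ]
R3 -> -1·R3
  [ 1  4/9  1/3  |  -23/9 ]
  [ 0    1    3  |      4 ]
  [ 0    0    1  |      3 ]
R2 -> R2 − 3·R3
  [ 1  4/9  1/3  |  -23/9 ]
  [ 0    1    0  |     -5 ]
  [ 0    0    1  |      3 ]
R1 -> R1 − 1/3·R3
  [ 1  4/9  0  |  -32/9 ]
  [ 0    1  0  |     -5 ]
  [ 0    0  1  |      3 ]
R1 -> R1 − 4/9·R2
  [ 1  0  0  |  -4/3 ]
  [ 0  1  0  |    -5 ]
  [ 0  0  1  |     3 ]
Reading off the last column: x = -4/3, y = -5, z = 3.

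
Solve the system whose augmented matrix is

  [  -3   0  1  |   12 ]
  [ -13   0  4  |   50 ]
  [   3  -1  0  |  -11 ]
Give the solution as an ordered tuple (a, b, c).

(-2, 5, 6)

R1 → -1/3·R1
  [   1   0  -1/3  |   -4 ]
  [ -13   0     4  |   50 ]
  [   3  -1     0  |  -11 ]
R2 → R2 + 13·R1
  [ 1   0  -1/3  |   -4 ]
  [ 0   0  -1/3  |   -2 ]
  [ 3  -1     0  |  -11 ]
R3 → R3 − 3·R1
  [ 1   0  -1/3  |  -4 ]
  [ 0   0  -1/3  |  -2 ]
  [ 0  -1     1  |   1 ]
R2 <-> R3
  [ 1   0  -1/3  |  -4 ]
  [ 0  -1     1  |   1 ]
  [ 0   0  -1/3  |  -2 ]
R2 → -1·R2
  [ 1  0  -1/3  |  -4 ]
  [ 0  1    -1  |  -1 ]
  [ 0  0  -1/3  |  -2 ]
R3 → -3·R3
  [ 1  0  -1/3  |  -4 ]
  [ 0  1    -1  |  -1 ]
  [ 0  0     1  |   6 ]
R2 → R2 + R3
  [ 1  0  -1/3  |  -4 ]
  [ 0  1     0  |   5 ]
  [ 0  0     1  |   6 ]
R1 → R1 + 1/3·R3
  [ 1  0  0  |  -2 ]
  [ 0  1  0  |   5 ]
  [ 0  0  1  |   6 ]
Reading off the last column: a = -2, b = 5, c = 6.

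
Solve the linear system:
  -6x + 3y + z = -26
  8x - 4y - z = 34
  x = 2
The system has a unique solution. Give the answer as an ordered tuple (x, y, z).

(2, -4, -2)

Form the augmented matrix and row-reduce:
  [ -6   3   1  |  -26 ]
  [  8  -4  -1  |   34 ]
  [  1   0   0  |    2 ]
ρ1 -> -1/6·ρ1
  [ 1  -1/2  -1/6  |  13/3 ]
  [ 8    -4    -1  |    34 ]
  [ 1     0     0  |     2 ]
ρ2 -> ρ2 − 8·ρ1
  [ 1  -1/2  -1/6  |  13/3 ]
  [ 0     0   1/3  |  -2/3 ]
  [ 1     0     0  |     2 ]
ρ3 -> ρ3 − ρ1
  [ 1  -1/2  -1/6  |  13/3 ]
  [ 0     0   1/3  |  -2/3 ]
  [ 0   1/2   1/6  |  -7/3 ]
ρ2 <=> ρ3
  [ 1  -1/2  -1/6  |  13/3 ]
  [ 0   1/2   1/6  |  -7/3 ]
  [ 0     0   1/3  |  -2/3 ]
ρ2 -> 2·ρ2
  [ 1  -1/2  -1/6  |   13/3 ]
  [ 0     1   1/3  |  -14/3 ]
  [ 0     0   1/3  |   -2/3 ]
ρ3 -> 3·ρ3
  [ 1  -1/2  -1/6  |   13/3 ]
  [ 0     1   1/3  |  -14/3 ]
  [ 0     0     1  |     -2 ]
ρ2 -> ρ2 − 1/3·ρ3
  [ 1  -1/2  -1/6  |  13/3 ]
  [ 0     1     0  |    -4 ]
  [ 0     0     1  |    -2 ]
ρ1 -> ρ1 + 1/6·ρ3
  [ 1  -1/2  0  |   4 ]
  [ 0     1  0  |  -4 ]
  [ 0     0  1  |  -2 ]
ρ1 -> ρ1 + 1/2·ρ2
  [ 1  0  0  |   2 ]
  [ 0  1  0  |  -4 ]
  [ 0  0  1  |  -2 ]
Reading off the last column: x = 2, y = -4, z = -2.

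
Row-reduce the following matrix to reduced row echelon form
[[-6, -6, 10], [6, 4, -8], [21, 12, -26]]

R1 ← -1/6·R1
  [  1   1  -5/3 ]
  [  6   4    -8 ]
  [ 21  12   -26 ]
R2 ← R2 − 6·R1
  [  1   1  -5/3 ]
  [  0  -2     2 ]
  [ 21  12   -26 ]
R3 ← R3 − 21·R1
  [ 1   1  -5/3 ]
  [ 0  -2     2 ]
  [ 0  -9     9 ]
R2 ← -1/2·R2
  [ 1   1  -5/3 ]
  [ 0   1    -1 ]
  [ 0  -9     9 ]
R3 ← R3 + 9·R2
  [ 1  1  -5/3 ]
  [ 0  1    -1 ]
  [ 0  0     0 ]
R1 ← R1 − R2
  [ 1  0  -2/3 ]
  [ 0  1    -1 ]
  [ 0  0     0 ]

[[1, 0, -2/3], [0, 1, -1], [0, 0, 0]]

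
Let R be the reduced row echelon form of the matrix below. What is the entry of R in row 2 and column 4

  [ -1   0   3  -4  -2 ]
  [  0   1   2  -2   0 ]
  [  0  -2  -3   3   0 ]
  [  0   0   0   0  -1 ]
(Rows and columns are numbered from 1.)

0

Multiply R1 by -1.
  [ 1   0  -3   4   2 ]
  [ 0   1   2  -2   0 ]
  [ 0  -2  -3   3   0 ]
  [ 0   0   0   0  -1 ]
Add 2 times R2 to R3.
  [ 1  0  -3   4   2 ]
  [ 0  1   2  -2   0 ]
  [ 0  0   1  -1   0 ]
  [ 0  0   0   0  -1 ]
Multiply R4 by -1.
  [ 1  0  -3   4  2 ]
  [ 0  1   2  -2  0 ]
  [ 0  0   1  -1  0 ]
  [ 0  0   0   0  1 ]
Subtract 2 times R4 from R1.
  [ 1  0  -3   4  0 ]
  [ 0  1   2  -2  0 ]
  [ 0  0   1  -1  0 ]
  [ 0  0   0   0  1 ]
Subtract 2 times R3 from R2.
  [ 1  0  -3   4  0 ]
  [ 0  1   0   0  0 ]
  [ 0  0   1  -1  0 ]
  [ 0  0   0   0  1 ]
Add 3 times R3 to R1.
  [ 1  0  0   1  0 ]
  [ 0  1  0   0  0 ]
  [ 0  0  1  -1  0 ]
  [ 0  0  0   0  1 ]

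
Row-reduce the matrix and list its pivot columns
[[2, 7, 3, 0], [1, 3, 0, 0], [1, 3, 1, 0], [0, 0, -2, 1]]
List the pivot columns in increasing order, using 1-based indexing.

1, 2, 3, 4

Multiply R1 by 1/2.
Subtract R1 from R2.
Subtract R1 from R3.
Multiply R2 by -2.
Add 1/2 times R2 to R3.
Add 2 times R3 to R4.
Subtract 3 times R3 from R2.
Subtract 3/2 times R3 from R1.
Subtract 7/2 times R2 from R1.
Pivot columns are the columns containing a leading 1.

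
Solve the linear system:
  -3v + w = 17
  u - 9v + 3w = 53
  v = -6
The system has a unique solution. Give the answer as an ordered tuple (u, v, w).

Form the augmented matrix and row-reduce:
  [ 0  -3  1  |  17 ]
  [ 1  -9  3  |  53 ]
  [ 0   1  0  |  -6 ]
r1 <=> r2
  [ 1  -9  3  |  53 ]
  [ 0  -3  1  |  17 ]
  [ 0   1  0  |  -6 ]
r2 := -1/3·r2
  [ 1  -9     3  |     53 ]
  [ 0   1  -1/3  |  -17/3 ]
  [ 0   1     0  |     -6 ]
r3 := r3 − r2
  [ 1  -9     3  |     53 ]
  [ 0   1  -1/3  |  -17/3 ]
  [ 0   0   1/3  |   -1/3 ]
r3 := 3·r3
  [ 1  -9     3  |     53 ]
  [ 0   1  -1/3  |  -17/3 ]
  [ 0   0     1  |     -1 ]
r2 := r2 + 1/3·r3
  [ 1  -9  3  |  53 ]
  [ 0   1  0  |  -6 ]
  [ 0   0  1  |  -1 ]
r1 := r1 − 3·r3
  [ 1  -9  0  |  56 ]
  [ 0   1  0  |  -6 ]
  [ 0   0  1  |  -1 ]
r1 := r1 + 9·r2
  [ 1  0  0  |   2 ]
  [ 0  1  0  |  -6 ]
  [ 0  0  1  |  -1 ]
Reading off the last column: u = 2, v = -6, w = -1.

(2, -6, -1)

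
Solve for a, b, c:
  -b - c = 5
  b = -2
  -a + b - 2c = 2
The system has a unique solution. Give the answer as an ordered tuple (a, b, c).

(2, -2, -3)

Form the augmented matrix and row-reduce:
  [  0  -1  -1  |   5 ]
  [  0   1   0  |  -2 ]
  [ -1   1  -2  |   2 ]
Swap r1 and r3.
  [ -1   1  -2  |   2 ]
  [  0   1   0  |  -2 ]
  [  0  -1  -1  |   5 ]
Multiply r1 by -1.
  [ 1  -1   2  |  -2 ]
  [ 0   1   0  |  -2 ]
  [ 0  -1  -1  |   5 ]
Add r2 to r3.
  [ 1  -1   2  |  -2 ]
  [ 0   1   0  |  -2 ]
  [ 0   0  -1  |   3 ]
Multiply r3 by -1.
  [ 1  -1  2  |  -2 ]
  [ 0   1  0  |  -2 ]
  [ 0   0  1  |  -3 ]
Subtract 2 times r3 from r1.
  [ 1  -1  0  |   4 ]
  [ 0   1  0  |  -2 ]
  [ 0   0  1  |  -3 ]
Add r2 to r1.
  [ 1  0  0  |   2 ]
  [ 0  1  0  |  -2 ]
  [ 0  0  1  |  -3 ]
Reading off the last column: a = 2, b = -2, c = -3.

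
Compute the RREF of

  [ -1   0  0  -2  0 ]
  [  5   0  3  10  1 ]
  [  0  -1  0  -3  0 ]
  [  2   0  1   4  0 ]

[[1, 0, 0, 2, 0], [0, 1, 0, 3, 0], [0, 0, 1, 0, 0], [0, 0, 0, 0, 1]]

r1 := -1·r1
  [ 1   0  0   2  0 ]
  [ 5   0  3  10  1 ]
  [ 0  -1  0  -3  0 ]
  [ 2   0  1   4  0 ]
r2 := r2 − 5·r1
  [ 1   0  0   2  0 ]
  [ 0   0  3   0  1 ]
  [ 0  -1  0  -3  0 ]
  [ 2   0  1   4  0 ]
r4 := r4 − 2·r1
  [ 1   0  0   2  0 ]
  [ 0   0  3   0  1 ]
  [ 0  -1  0  -3  0 ]
  [ 0   0  1   0  0 ]
r2 <-> r3
  [ 1   0  0   2  0 ]
  [ 0  -1  0  -3  0 ]
  [ 0   0  3   0  1 ]
  [ 0   0  1   0  0 ]
r2 := -1·r2
  [ 1  0  0  2  0 ]
  [ 0  1  0  3  0 ]
  [ 0  0  3  0  1 ]
  [ 0  0  1  0  0 ]
r3 := 1/3·r3
  [ 1  0  0  2    0 ]
  [ 0  1  0  3    0 ]
  [ 0  0  1  0  1/3 ]
  [ 0  0  1  0    0 ]
r4 := r4 − r3
  [ 1  0  0  2     0 ]
  [ 0  1  0  3     0 ]
  [ 0  0  1  0   1/3 ]
  [ 0  0  0  0  -1/3 ]
r4 := -3·r4
  [ 1  0  0  2    0 ]
  [ 0  1  0  3    0 ]
  [ 0  0  1  0  1/3 ]
  [ 0  0  0  0    1 ]
r3 := r3 − 1/3·r4
  [ 1  0  0  2  0 ]
  [ 0  1  0  3  0 ]
  [ 0  0  1  0  0 ]
  [ 0  0  0  0  1 ]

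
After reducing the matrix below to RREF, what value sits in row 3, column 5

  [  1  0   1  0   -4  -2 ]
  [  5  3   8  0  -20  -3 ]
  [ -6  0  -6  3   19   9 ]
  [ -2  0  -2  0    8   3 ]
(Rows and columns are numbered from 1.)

-5/3

R2 ← R2 − 5·R1
  [  1  0   1  0  -4  -2 ]
  [  0  3   3  0   0   7 ]
  [ -6  0  -6  3  19   9 ]
  [ -2  0  -2  0   8   3 ]
R3 ← R3 + 6·R1
  [  1  0   1  0  -4  -2 ]
  [  0  3   3  0   0   7 ]
  [  0  0   0  3  -5  -3 ]
  [ -2  0  -2  0   8   3 ]
R4 ← R4 + 2·R1
  [ 1  0  1  0  -4  -2 ]
  [ 0  3  3  0   0   7 ]
  [ 0  0  0  3  -5  -3 ]
  [ 0  0  0  0   0  -1 ]
R2 ← 1/3·R2
  [ 1  0  1  0  -4   -2 ]
  [ 0  1  1  0   0  7/3 ]
  [ 0  0  0  3  -5   -3 ]
  [ 0  0  0  0   0   -1 ]
R3 ← 1/3·R3
  [ 1  0  1  0    -4   -2 ]
  [ 0  1  1  0     0  7/3 ]
  [ 0  0  0  1  -5/3   -1 ]
  [ 0  0  0  0     0   -1 ]
R4 ← -1·R4
  [ 1  0  1  0    -4   -2 ]
  [ 0  1  1  0     0  7/3 ]
  [ 0  0  0  1  -5/3   -1 ]
  [ 0  0  0  0     0    1 ]
R3 ← R3 + R4
  [ 1  0  1  0    -4   -2 ]
  [ 0  1  1  0     0  7/3 ]
  [ 0  0  0  1  -5/3    0 ]
  [ 0  0  0  0     0    1 ]
R2 ← R2 − 7/3·R4
  [ 1  0  1  0    -4  -2 ]
  [ 0  1  1  0     0   0 ]
  [ 0  0  0  1  -5/3   0 ]
  [ 0  0  0  0     0   1 ]
R1 ← R1 + 2·R4
  [ 1  0  1  0    -4  0 ]
  [ 0  1  1  0     0  0 ]
  [ 0  0  0  1  -5/3  0 ]
  [ 0  0  0  0     0  1 ]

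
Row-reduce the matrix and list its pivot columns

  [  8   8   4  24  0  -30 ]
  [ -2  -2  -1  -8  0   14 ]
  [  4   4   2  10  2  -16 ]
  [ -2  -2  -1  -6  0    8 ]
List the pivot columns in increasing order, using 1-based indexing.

R1 ← 1/8·R1
  [  1   1  1/2   3  0  -15/4 ]
  [ -2  -2   -1  -8  0     14 ]
  [  4   4    2  10  2    -16 ]
  [ -2  -2   -1  -6  0      8 ]
R2 ← R2 + 2·R1
  [  1   1  1/2   3  0  -15/4 ]
  [  0   0    0  -2  0   13/2 ]
  [  4   4    2  10  2    -16 ]
  [ -2  -2   -1  -6  0      8 ]
R3 ← R3 − 4·R1
  [  1   1  1/2   3  0  -15/4 ]
  [  0   0    0  -2  0   13/2 ]
  [  0   0    0  -2  2     -1 ]
  [ -2  -2   -1  -6  0      8 ]
R4 ← R4 + 2·R1
  [ 1  1  1/2   3  0  -15/4 ]
  [ 0  0    0  -2  0   13/2 ]
  [ 0  0    0  -2  2     -1 ]
  [ 0  0    0   0  0    1/2 ]
R2 ← -1/2·R2
  [ 1  1  1/2   3  0  -15/4 ]
  [ 0  0    0   1  0  -13/4 ]
  [ 0  0    0  -2  2     -1 ]
  [ 0  0    0   0  0    1/2 ]
R3 ← R3 + 2·R2
  [ 1  1  1/2  3  0  -15/4 ]
  [ 0  0    0  1  0  -13/4 ]
  [ 0  0    0  0  2  -15/2 ]
  [ 0  0    0  0  0    1/2 ]
R3 ← 1/2·R3
  [ 1  1  1/2  3  0  -15/4 ]
  [ 0  0    0  1  0  -13/4 ]
  [ 0  0    0  0  1  -15/4 ]
  [ 0  0    0  0  0    1/2 ]
R4 ← 2·R4
  [ 1  1  1/2  3  0  -15/4 ]
  [ 0  0    0  1  0  -13/4 ]
  [ 0  0    0  0  1  -15/4 ]
  [ 0  0    0  0  0      1 ]
R3 ← R3 + 15/4·R4
  [ 1  1  1/2  3  0  -15/4 ]
  [ 0  0    0  1  0  -13/4 ]
  [ 0  0    0  0  1      0 ]
  [ 0  0    0  0  0      1 ]
R2 ← R2 + 13/4·R4
  [ 1  1  1/2  3  0  -15/4 ]
  [ 0  0    0  1  0      0 ]
  [ 0  0    0  0  1      0 ]
  [ 0  0    0  0  0      1 ]
R1 ← R1 + 15/4·R4
  [ 1  1  1/2  3  0  0 ]
  [ 0  0    0  1  0  0 ]
  [ 0  0    0  0  1  0 ]
  [ 0  0    0  0  0  1 ]
R1 ← R1 − 3·R2
  [ 1  1  1/2  0  0  0 ]
  [ 0  0    0  1  0  0 ]
  [ 0  0    0  0  1  0 ]
  [ 0  0    0  0  0  1 ]
Pivot columns are the columns containing a leading 1.

1, 4, 5, 6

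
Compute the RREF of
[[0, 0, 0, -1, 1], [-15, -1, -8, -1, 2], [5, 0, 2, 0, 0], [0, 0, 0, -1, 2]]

ρ1 <=> ρ2
  [ -15  -1  -8  -1  2 ]
  [   0   0   0  -1  1 ]
  [   5   0   2   0  0 ]
  [   0   0   0  -1  2 ]
ρ1 ← -1/15·ρ1
  [ 1  1/15  8/15  1/15  -2/15 ]
  [ 0     0     0    -1      1 ]
  [ 5     0     2     0      0 ]
  [ 0     0     0    -1      2 ]
ρ3 ← ρ3 − 5·ρ1
  [ 1  1/15  8/15  1/15  -2/15 ]
  [ 0     0     0    -1      1 ]
  [ 0  -1/3  -2/3  -1/3    2/3 ]
  [ 0     0     0    -1      2 ]
ρ2 <=> ρ3
  [ 1  1/15  8/15  1/15  -2/15 ]
  [ 0  -1/3  -2/3  -1/3    2/3 ]
  [ 0     0     0    -1      1 ]
  [ 0     0     0    -1      2 ]
ρ2 ← -3·ρ2
  [ 1  1/15  8/15  1/15  -2/15 ]
  [ 0     1     2     1     -2 ]
  [ 0     0     0    -1      1 ]
  [ 0     0     0    -1      2 ]
ρ3 ← -1·ρ3
  [ 1  1/15  8/15  1/15  -2/15 ]
  [ 0     1     2     1     -2 ]
  [ 0     0     0     1     -1 ]
  [ 0     0     0    -1      2 ]
ρ4 ← ρ4 + ρ3
  [ 1  1/15  8/15  1/15  -2/15 ]
  [ 0     1     2     1     -2 ]
  [ 0     0     0     1     -1 ]
  [ 0     0     0     0      1 ]
ρ3 ← ρ3 + ρ4
  [ 1  1/15  8/15  1/15  -2/15 ]
  [ 0     1     2     1     -2 ]
  [ 0     0     0     1      0 ]
  [ 0     0     0     0      1 ]
ρ2 ← ρ2 + 2·ρ4
  [ 1  1/15  8/15  1/15  -2/15 ]
  [ 0     1     2     1      0 ]
  [ 0     0     0     1      0 ]
  [ 0     0     0     0      1 ]
ρ1 ← ρ1 + 2/15·ρ4
  [ 1  1/15  8/15  1/15  0 ]
  [ 0     1     2     1  0 ]
  [ 0     0     0     1  0 ]
  [ 0     0     0     0  1 ]
ρ2 ← ρ2 − ρ3
  [ 1  1/15  8/15  1/15  0 ]
  [ 0     1     2     0  0 ]
  [ 0     0     0     1  0 ]
  [ 0     0     0     0  1 ]
ρ1 ← ρ1 − 1/15·ρ3
  [ 1  1/15  8/15  0  0 ]
  [ 0     1     2  0  0 ]
  [ 0     0     0  1  0 ]
  [ 0     0     0  0  1 ]
ρ1 ← ρ1 − 1/15·ρ2
  [ 1  0  2/5  0  0 ]
  [ 0  1    2  0  0 ]
  [ 0  0    0  1  0 ]
  [ 0  0    0  0  1 ]

[[1, 0, 2/5, 0, 0], [0, 1, 2, 0, 0], [0, 0, 0, 1, 0], [0, 0, 0, 0, 1]]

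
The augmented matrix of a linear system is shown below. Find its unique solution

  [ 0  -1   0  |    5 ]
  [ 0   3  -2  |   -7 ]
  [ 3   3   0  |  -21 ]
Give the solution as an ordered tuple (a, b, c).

Swap ρ1 and ρ3.
  [ 3   3   0  |  -21 ]
  [ 0   3  -2  |   -7 ]
  [ 0  -1   0  |    5 ]
Multiply ρ1 by 1/3.
  [ 1   1   0  |  -7 ]
  [ 0   3  -2  |  -7 ]
  [ 0  -1   0  |   5 ]
Multiply ρ2 by 1/3.
  [ 1   1     0  |    -7 ]
  [ 0   1  -2/3  |  -7/3 ]
  [ 0  -1     0  |     5 ]
Add ρ2 to ρ3.
  [ 1  1     0  |    -7 ]
  [ 0  1  -2/3  |  -7/3 ]
  [ 0  0  -2/3  |   8/3 ]
Multiply ρ3 by -3/2.
  [ 1  1     0  |    -7 ]
  [ 0  1  -2/3  |  -7/3 ]
  [ 0  0     1  |    -4 ]
Add 2/3 times ρ3 to ρ2.
  [ 1  1  0  |  -7 ]
  [ 0  1  0  |  -5 ]
  [ 0  0  1  |  -4 ]
Subtract ρ2 from ρ1.
  [ 1  0  0  |  -2 ]
  [ 0  1  0  |  -5 ]
  [ 0  0  1  |  -4 ]
Reading off the last column: a = -2, b = -5, c = -4.

(-2, -5, -4)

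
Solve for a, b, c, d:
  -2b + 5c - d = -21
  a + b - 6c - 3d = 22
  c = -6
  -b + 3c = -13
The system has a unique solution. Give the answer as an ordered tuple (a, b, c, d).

(-6, -5, -6, 1)

Form the augmented matrix and row-reduce:
  [ 0  -2   5  -1  |  -21 ]
  [ 1   1  -6  -3  |   22 ]
  [ 0   0   1   0  |   -6 ]
  [ 0  -1   3   0  |  -13 ]
R1 <-> R2
  [ 1   1  -6  -3  |   22 ]
  [ 0  -2   5  -1  |  -21 ]
  [ 0   0   1   0  |   -6 ]
  [ 0  -1   3   0  |  -13 ]
R2 → -1/2·R2
  [ 1   1    -6   -3  |    22 ]
  [ 0   1  -5/2  1/2  |  21/2 ]
  [ 0   0     1    0  |    -6 ]
  [ 0  -1     3    0  |   -13 ]
R4 → R4 + R2
  [ 1  1    -6   -3  |    22 ]
  [ 0  1  -5/2  1/2  |  21/2 ]
  [ 0  0     1    0  |    -6 ]
  [ 0  0   1/2  1/2  |  -5/2 ]
R4 → R4 − 1/2·R3
  [ 1  1    -6   -3  |    22 ]
  [ 0  1  -5/2  1/2  |  21/2 ]
  [ 0  0     1    0  |    -6 ]
  [ 0  0     0  1/2  |   1/2 ]
R4 → 2·R4
  [ 1  1    -6   -3  |    22 ]
  [ 0  1  -5/2  1/2  |  21/2 ]
  [ 0  0     1    0  |    -6 ]
  [ 0  0     0    1  |     1 ]
R2 → R2 − 1/2·R4
  [ 1  1    -6  -3  |  22 ]
  [ 0  1  -5/2   0  |  10 ]
  [ 0  0     1   0  |  -6 ]
  [ 0  0     0   1  |   1 ]
R1 → R1 + 3·R4
  [ 1  1    -6  0  |  25 ]
  [ 0  1  -5/2  0  |  10 ]
  [ 0  0     1  0  |  -6 ]
  [ 0  0     0  1  |   1 ]
R2 → R2 + 5/2·R3
  [ 1  1  -6  0  |  25 ]
  [ 0  1   0  0  |  -5 ]
  [ 0  0   1  0  |  -6 ]
  [ 0  0   0  1  |   1 ]
R1 → R1 + 6·R3
  [ 1  1  0  0  |  -11 ]
  [ 0  1  0  0  |   -5 ]
  [ 0  0  1  0  |   -6 ]
  [ 0  0  0  1  |    1 ]
R1 → R1 − R2
  [ 1  0  0  0  |  -6 ]
  [ 0  1  0  0  |  -5 ]
  [ 0  0  1  0  |  -6 ]
  [ 0  0  0  1  |   1 ]
Reading off the last column: a = -6, b = -5, c = -6, d = 1.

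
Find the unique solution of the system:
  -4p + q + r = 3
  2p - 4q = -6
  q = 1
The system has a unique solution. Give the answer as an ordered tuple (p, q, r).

(-1, 1, -2)

Form the augmented matrix and row-reduce:
  [ -4   1  1  |   3 ]
  [  2  -4  0  |  -6 ]
  [  0   1  0  |   1 ]
R1 -> -1/4·R1
R2 -> R2 − 2·R1
R2 -> -2/7·R2
R3 -> R3 − R2
R3 -> 7·R3
R2 -> R2 + 1/7·R3
R1 -> R1 + 1/4·R3
R1 -> R1 + 1/4·R2
Reading off the last column: p = -1, q = 1, r = -2.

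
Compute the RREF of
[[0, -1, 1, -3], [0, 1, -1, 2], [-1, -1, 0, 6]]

[[1, 0, 1, 0], [0, 1, -1, 0], [0, 0, 0, 1]]

r1 ↔ r3
  [ -1  -1   0   6 ]
  [  0   1  -1   2 ]
  [  0  -1   1  -3 ]
r1 → -1·r1
  [ 1   1   0  -6 ]
  [ 0   1  -1   2 ]
  [ 0  -1   1  -3 ]
r3 → r3 + r2
  [ 1  1   0  -6 ]
  [ 0  1  -1   2 ]
  [ 0  0   0  -1 ]
r3 → -1·r3
  [ 1  1   0  -6 ]
  [ 0  1  -1   2 ]
  [ 0  0   0   1 ]
r2 → r2 − 2·r3
  [ 1  1   0  -6 ]
  [ 0  1  -1   0 ]
  [ 0  0   0   1 ]
r1 → r1 + 6·r3
  [ 1  1   0  0 ]
  [ 0  1  -1  0 ]
  [ 0  0   0  1 ]
r1 → r1 − r2
  [ 1  0   1  0 ]
  [ 0  1  -1  0 ]
  [ 0  0   0  1 ]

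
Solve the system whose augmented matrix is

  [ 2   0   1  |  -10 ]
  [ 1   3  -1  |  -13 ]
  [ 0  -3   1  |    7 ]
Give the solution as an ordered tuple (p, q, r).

R1 → 1/2·R1
  [ 1   0  1/2  |   -5 ]
  [ 1   3   -1  |  -13 ]
  [ 0  -3    1  |    7 ]
R2 → R2 − R1
  [ 1   0   1/2  |  -5 ]
  [ 0   3  -3/2  |  -8 ]
  [ 0  -3     1  |   7 ]
R2 → 1/3·R2
  [ 1   0   1/2  |    -5 ]
  [ 0   1  -1/2  |  -8/3 ]
  [ 0  -3     1  |     7 ]
R3 → R3 + 3·R2
  [ 1  0   1/2  |    -5 ]
  [ 0  1  -1/2  |  -8/3 ]
  [ 0  0  -1/2  |    -1 ]
R3 → -2·R3
  [ 1  0   1/2  |    -5 ]
  [ 0  1  -1/2  |  -8/3 ]
  [ 0  0     1  |     2 ]
R2 → R2 + 1/2·R3
  [ 1  0  1/2  |    -5 ]
  [ 0  1    0  |  -5/3 ]
  [ 0  0    1  |     2 ]
R1 → R1 − 1/2·R3
  [ 1  0  0  |    -6 ]
  [ 0  1  0  |  -5/3 ]
  [ 0  0  1  |     2 ]
Reading off the last column: p = -6, q = -5/3, r = 2.

(-6, -5/3, 2)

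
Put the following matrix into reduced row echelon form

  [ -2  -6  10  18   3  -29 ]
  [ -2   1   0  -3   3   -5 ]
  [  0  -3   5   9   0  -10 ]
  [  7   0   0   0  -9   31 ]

[[1, 0, 0, 0, 0, 4], [0, 1, 0, -3, 0, 4], [0, 0, 1, 0, 0, 2/5], [0, 0, 0, 0, 1, -1/3]]

r1 ← -1/2·r1
r2 ← r2 + 2·r1
r4 ← r4 − 7·r1
r2 ← 1/7·r2
r3 ← r3 + 3·r2
r4 ← r4 + 21·r2
r3 ← 7/5·r3
r4 ← r4 − 5·r3
r4 ← 2/3·r4
r1 ← r1 + 3/2·r4
r2 ← r2 + 10/7·r3
r1 ← r1 + 5·r3
r1 ← r1 − 3·r2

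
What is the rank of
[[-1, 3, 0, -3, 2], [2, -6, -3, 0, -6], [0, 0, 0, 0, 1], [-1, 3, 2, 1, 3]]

Multiply R1 by -1.
  [  1  -3   0  3  -2 ]
  [  2  -6  -3  0  -6 ]
  [  0   0   0  0   1 ]
  [ -1   3   2  1   3 ]
Subtract 2 times R1 from R2.
  [  1  -3   0   3  -2 ]
  [  0   0  -3  -6  -2 ]
  [  0   0   0   0   1 ]
  [ -1   3   2   1   3 ]
Add R1 to R4.
  [ 1  -3   0   3  -2 ]
  [ 0   0  -3  -6  -2 ]
  [ 0   0   0   0   1 ]
  [ 0   0   2   4   1 ]
Multiply R2 by -1/3.
  [ 1  -3  0  3   -2 ]
  [ 0   0  1  2  2/3 ]
  [ 0   0  0  0    1 ]
  [ 0   0  2  4    1 ]
Subtract 2 times R2 from R4.
  [ 1  -3  0  3    -2 ]
  [ 0   0  1  2   2/3 ]
  [ 0   0  0  0     1 ]
  [ 0   0  0  0  -1/3 ]
Add 1/3 times R3 to R4.
  [ 1  -3  0  3   -2 ]
  [ 0   0  1  2  2/3 ]
  [ 0   0  0  0    1 ]
  [ 0   0  0  0    0 ]
Subtract 2/3 times R3 from R2.
  [ 1  -3  0  3  -2 ]
  [ 0   0  1  2   0 ]
  [ 0   0  0  0   1 ]
  [ 0   0  0  0   0 ]
Add 2 times R3 to R1.
  [ 1  -3  0  3  0 ]
  [ 0   0  1  2  0 ]
  [ 0   0  0  0  1 ]
  [ 0   0  0  0  0 ]
The reduced form has 3 nonzero rows.

rank = 3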